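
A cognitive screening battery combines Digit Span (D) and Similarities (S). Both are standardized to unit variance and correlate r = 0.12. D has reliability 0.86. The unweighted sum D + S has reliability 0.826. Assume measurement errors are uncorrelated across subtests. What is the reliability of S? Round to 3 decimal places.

0.750

Var(D+S) = 2 + 2·0.12 = 2.240.
True-score variance = ρ_D + ρ_S + 2·0.12, so 0.826 = (0.86 + ρ_S + 0.24) / 2.240.
ρ_S = 0.826·2.240 − 0.86 − 0.24 = 0.750.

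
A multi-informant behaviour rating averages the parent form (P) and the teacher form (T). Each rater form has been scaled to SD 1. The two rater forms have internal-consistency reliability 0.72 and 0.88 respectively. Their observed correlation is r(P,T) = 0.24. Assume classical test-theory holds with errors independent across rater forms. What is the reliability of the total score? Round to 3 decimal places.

Var(P+T) = 2 + 2·[0.24] = 2 + 0.48 = 2.48.
Under uncorrelated errors the observed covariances equal the true-score covariances, so only the own-variance terms attenuate.
True-score variance = [0.72 + 0.88] + 0.48 = 1.6 + 0.48 = 2.08.
Reliability = 2.08 / 2.48 = 0.839.

0.839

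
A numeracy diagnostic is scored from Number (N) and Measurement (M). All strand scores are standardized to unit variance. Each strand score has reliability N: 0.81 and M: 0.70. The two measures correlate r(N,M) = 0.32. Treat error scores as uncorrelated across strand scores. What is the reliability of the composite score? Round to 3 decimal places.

0.814

Var(N+M) = 2 + 2·[0.32] = 2 + 0.64 = 2.64.
Under uncorrelated errors the observed covariances equal the true-score covariances, so only the own-variance terms attenuate.
True-score variance = [0.81 + 0.70] + 0.64 = 1.51 + 0.64 = 2.15.
Reliability = 2.15 / 2.64 = 0.814.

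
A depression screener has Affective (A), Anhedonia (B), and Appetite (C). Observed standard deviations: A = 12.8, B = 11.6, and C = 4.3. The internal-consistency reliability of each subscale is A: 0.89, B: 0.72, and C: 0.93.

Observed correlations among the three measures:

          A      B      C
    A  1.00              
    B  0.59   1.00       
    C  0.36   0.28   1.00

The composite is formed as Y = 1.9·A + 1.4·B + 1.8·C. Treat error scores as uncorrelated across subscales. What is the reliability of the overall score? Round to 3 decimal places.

Var(Y) = 1.9²·12.8² + 1.4²·11.6² + 1.8²·4.3² + 2·[2.66·12.8·11.6·0.59 + 3.42·12.8·4.3·0.36 + 2.52·11.6·4.3·0.28] = 915.108 + 671.97 = 1587.08.
Under uncorrelated errors the observed covariances equal the true-score covariances, so only the own-variance terms attenuate.
True-score variance = [1.9²·12.8²·0.89 + 1.4²·11.6²·0.72 + 1.8²·4.3²·0.93] + 671.97 = 772.007 + 671.97 = 1443.98.
Reliability = 1443.98 / 1587.08 = 0.910.

0.910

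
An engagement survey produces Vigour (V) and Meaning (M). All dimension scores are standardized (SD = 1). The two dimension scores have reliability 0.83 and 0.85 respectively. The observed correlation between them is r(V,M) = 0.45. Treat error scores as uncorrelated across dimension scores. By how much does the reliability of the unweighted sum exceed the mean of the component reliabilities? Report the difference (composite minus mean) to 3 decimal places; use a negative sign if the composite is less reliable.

0.050

Var(sum) = 2 + 0.9 = 2.9; true-score variance = 1.68 + 0.9 = 2.58; composite reliability = 0.8897.
Mean component reliability = 0.8400.
Difference = 0.8897 − 0.8400 = 0.050.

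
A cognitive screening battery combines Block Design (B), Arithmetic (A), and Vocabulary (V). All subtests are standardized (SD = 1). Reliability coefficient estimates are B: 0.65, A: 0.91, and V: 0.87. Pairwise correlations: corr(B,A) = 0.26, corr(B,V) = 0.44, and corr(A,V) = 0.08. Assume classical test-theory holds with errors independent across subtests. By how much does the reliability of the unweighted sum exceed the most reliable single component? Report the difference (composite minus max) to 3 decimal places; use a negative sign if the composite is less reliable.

-0.035

Var(sum) = 3 + 1.56 = 4.56; true-score variance = 2.43 + 1.56 = 3.99; composite reliability = 0.8750.
Max component reliability = 0.9100.
Difference = 0.8750 − 0.9100 = -0.035.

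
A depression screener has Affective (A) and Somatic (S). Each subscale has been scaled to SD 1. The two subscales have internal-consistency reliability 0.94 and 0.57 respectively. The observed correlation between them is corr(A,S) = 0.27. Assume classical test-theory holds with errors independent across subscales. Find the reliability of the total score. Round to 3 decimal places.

0.807

Var(A+S) = 2 + 2·[0.27] = 2 + 0.54 = 2.54.
Under uncorrelated errors the observed covariances equal the true-score covariances, so only the own-variance terms attenuate.
True-score variance = [0.94 + 0.57] + 0.54 = 1.51 + 0.54 = 2.05.
Reliability = 2.05 / 2.54 = 0.807.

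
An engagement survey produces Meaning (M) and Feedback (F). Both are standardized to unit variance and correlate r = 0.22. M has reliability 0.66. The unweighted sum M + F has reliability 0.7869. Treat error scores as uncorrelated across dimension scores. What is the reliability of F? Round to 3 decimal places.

0.820

Var(M+F) = 2 + 2·0.22 = 2.440.
True-score variance = ρ_M + ρ_F + 2·0.22, so 0.7869 = (0.66 + ρ_F + 0.44) / 2.440.
ρ_F = 0.7869·2.440 − 0.66 − 0.44 = 0.820.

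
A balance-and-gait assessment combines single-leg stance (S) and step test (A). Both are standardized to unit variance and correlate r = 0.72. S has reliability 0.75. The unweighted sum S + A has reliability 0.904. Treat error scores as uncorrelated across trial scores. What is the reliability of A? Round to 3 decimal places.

Var(S+A) = 2 + 2·0.72 = 3.440.
True-score variance = ρ_S + ρ_A + 2·0.72, so 0.904 = (0.75 + ρ_A + 1.44) / 3.440.
ρ_A = 0.904·3.440 − 0.75 − 1.44 = 0.920.

0.920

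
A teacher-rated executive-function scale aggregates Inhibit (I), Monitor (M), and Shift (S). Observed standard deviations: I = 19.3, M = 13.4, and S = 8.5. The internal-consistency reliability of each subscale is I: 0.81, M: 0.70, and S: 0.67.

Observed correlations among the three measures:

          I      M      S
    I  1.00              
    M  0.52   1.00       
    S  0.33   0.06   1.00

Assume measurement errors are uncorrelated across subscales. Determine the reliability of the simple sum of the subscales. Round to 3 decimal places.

Var(I+M+S) = 19.3² + 13.4² + 8.5² + 2·[19.3·13.4·0.52 + 19.3·8.5·0.33 + 13.4·8.5·0.06] = 624.3 + 390.906 = 1015.21.
Because errors are independent across components, Cov(Tᵢ,Tⱼ) = Cov(Xᵢ,Xⱼ); the off-diagonal part of the true-score variance is the same as above.
True-score variance = [19.3²·0.81 + 13.4²·0.70 + 8.5²·0.67] + 390.906 = 475.816 + 390.906 = 866.722.
Reliability = 866.722 / 1015.21 = 0.854.

0.854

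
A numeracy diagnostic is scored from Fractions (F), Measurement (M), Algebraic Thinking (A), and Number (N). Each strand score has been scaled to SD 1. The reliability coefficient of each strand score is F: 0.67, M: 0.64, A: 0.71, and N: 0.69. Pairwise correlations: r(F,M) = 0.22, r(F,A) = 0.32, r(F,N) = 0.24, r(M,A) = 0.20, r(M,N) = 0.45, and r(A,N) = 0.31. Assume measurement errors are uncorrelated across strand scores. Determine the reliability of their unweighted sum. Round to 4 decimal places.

Var(F+M+A+N) = 4 + 2·[0.22 + 0.32 + 0.24 + 0.20 + 0.45 + 0.31] = 4 + 3.48 = 7.48.
With uncorrelated errors the cross-covariances are all true-score covariance, so they carry over unchanged; only the diagonal terms shrink to ρᵢσᵢ².
True-score variance = [0.67 + 0.64 + 0.71 + 0.69] + 3.48 = 2.71 + 3.48 = 6.19.
Reliability = 6.19 / 7.48 = 0.8275.

0.8275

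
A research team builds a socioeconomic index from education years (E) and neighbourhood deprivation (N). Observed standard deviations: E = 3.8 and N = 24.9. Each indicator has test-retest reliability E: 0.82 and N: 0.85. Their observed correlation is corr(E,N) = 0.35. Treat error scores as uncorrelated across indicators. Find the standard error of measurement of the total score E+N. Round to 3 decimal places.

9.778

Var(total) = 634.45 + 66.234 = 700.684.
True-score variance = 538.849 + 66.234 = 605.083, so reliability = 0.8636.
Error variance = 700.684 − 605.083 = 95.6007; SEM = √95.6007 = 9.778.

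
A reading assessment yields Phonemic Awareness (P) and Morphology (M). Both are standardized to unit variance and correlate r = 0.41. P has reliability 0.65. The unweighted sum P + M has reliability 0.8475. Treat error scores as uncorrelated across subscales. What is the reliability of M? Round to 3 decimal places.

Var(P+M) = 2 + 2·0.41 = 2.820.
True-score variance = ρ_P + ρ_M + 2·0.41, so 0.8475 = (0.65 + ρ_M + 0.82) / 2.820.
ρ_M = 0.8475·2.820 − 0.65 − 0.82 = 0.920.

0.920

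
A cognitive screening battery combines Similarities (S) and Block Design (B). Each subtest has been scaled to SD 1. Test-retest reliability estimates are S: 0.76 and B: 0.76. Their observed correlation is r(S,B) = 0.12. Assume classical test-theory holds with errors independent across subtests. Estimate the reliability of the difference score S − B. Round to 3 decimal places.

Var(S−B) = 1 + 1 − 2·0.12 = 2 − 0.24 = 1.76.
Because errors are independent across components, Cov(Tᵢ,Tⱼ) = Cov(Xᵢ,Xⱼ); the off-diagonal part of the true-score variance is the same as above.
True-score variance = [0.76 + 0.76] − 0.24 = 1.52 − 0.24 = 1.28.
Reliability = 1.28 / 1.76 = 0.727.

0.727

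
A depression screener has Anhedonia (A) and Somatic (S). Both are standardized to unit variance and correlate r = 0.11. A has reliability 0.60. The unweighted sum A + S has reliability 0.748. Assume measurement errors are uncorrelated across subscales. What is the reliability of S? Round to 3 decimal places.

Var(A+S) = 2 + 2·0.11 = 2.220.
True-score variance = ρ_A + ρ_S + 2·0.11, so 0.748 = (0.60 + ρ_S + 0.22) / 2.220.
ρ_S = 0.748·2.220 − 0.60 − 0.22 = 0.841.

0.841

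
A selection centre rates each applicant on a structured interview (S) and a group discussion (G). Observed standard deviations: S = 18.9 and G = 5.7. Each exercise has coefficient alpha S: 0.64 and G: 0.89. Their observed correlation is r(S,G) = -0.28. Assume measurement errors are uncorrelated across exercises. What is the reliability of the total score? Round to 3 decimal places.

0.599

Var(S+G) = 18.9² + 5.7² + 2·[18.9·5.7·(-0.28)] = 389.7 − 60.3288 = 329.371.
With uncorrelated errors the cross-covariances are all true-score covariance, so they carry over unchanged; only the diagonal terms shrink to ρᵢσᵢ².
True-score variance = [18.9²·0.64 + 5.7²·0.89] − 60.3288 = 257.53 − 60.3288 = 197.202.
Reliability = 197.202 / 329.371 = 0.599.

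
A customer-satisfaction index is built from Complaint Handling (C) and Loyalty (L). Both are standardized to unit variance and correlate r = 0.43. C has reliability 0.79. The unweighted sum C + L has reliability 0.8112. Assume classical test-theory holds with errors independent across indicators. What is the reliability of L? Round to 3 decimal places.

0.670

Var(C+L) = 2 + 2·0.43 = 2.860.
True-score variance = ρ_C + ρ_L + 2·0.43, so 0.8112 = (0.79 + ρ_L + 0.86) / 2.860.
ρ_L = 0.8112·2.860 − 0.79 − 0.86 = 0.670.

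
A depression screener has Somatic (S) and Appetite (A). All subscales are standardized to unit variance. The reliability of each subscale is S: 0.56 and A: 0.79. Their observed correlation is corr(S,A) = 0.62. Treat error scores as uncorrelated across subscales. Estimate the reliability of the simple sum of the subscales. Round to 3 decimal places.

Var(S+A) = 2 + 2·[0.62] = 2 + 1.24 = 3.24.
Because errors are independent across components, Cov(Tᵢ,Tⱼ) = Cov(Xᵢ,Xⱼ); the off-diagonal part of the true-score variance is the same as above.
True-score variance = [0.56 + 0.79] + 1.24 = 1.35 + 1.24 = 2.59.
Reliability = 2.59 / 3.24 = 0.799.

0.799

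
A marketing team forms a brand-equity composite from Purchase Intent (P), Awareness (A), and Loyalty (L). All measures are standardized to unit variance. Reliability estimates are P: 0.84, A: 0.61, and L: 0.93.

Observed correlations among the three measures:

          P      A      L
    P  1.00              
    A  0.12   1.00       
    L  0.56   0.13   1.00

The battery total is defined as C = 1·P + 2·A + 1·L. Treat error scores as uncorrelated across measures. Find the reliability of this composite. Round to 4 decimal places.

0.7796

Var(C) = 1 + 2² + 1 + 2·[2·0.12 + 0.56 + 2·0.13] = 6 + 2.12 = 8.12.
Under uncorrelated errors the observed covariances equal the true-score covariances, so only the own-variance terms attenuate.
True-score variance = [0.84 + 2²·0.61 + 0.93] + 2.12 = 4.21 + 2.12 = 6.33.
Reliability = 6.33 / 8.12 = 0.7796.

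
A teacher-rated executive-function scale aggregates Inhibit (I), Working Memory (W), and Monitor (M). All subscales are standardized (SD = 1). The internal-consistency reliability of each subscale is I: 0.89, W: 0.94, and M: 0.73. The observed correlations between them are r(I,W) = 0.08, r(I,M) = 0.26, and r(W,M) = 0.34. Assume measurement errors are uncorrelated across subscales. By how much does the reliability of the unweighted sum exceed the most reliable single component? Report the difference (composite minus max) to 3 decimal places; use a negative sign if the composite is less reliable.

Var(sum) = 3 + 1.36 = 4.36; true-score variance = 2.56 + 1.36 = 3.92; composite reliability = 0.8991.
Max component reliability = 0.9400.
Difference = 0.8991 − 0.9400 = -0.041.

-0.041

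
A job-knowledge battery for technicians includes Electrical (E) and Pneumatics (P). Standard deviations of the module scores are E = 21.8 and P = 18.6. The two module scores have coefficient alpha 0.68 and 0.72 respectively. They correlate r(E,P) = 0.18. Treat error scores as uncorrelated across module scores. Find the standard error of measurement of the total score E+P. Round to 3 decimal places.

15.778

Var(total) = 821.2 + 145.973 = 967.173.
True-score variance = 572.254 + 145.973 = 718.227, so reliability = 0.7426.
Error variance = 967.173 − 718.227 = 248.946; SEM = √248.946 = 15.778.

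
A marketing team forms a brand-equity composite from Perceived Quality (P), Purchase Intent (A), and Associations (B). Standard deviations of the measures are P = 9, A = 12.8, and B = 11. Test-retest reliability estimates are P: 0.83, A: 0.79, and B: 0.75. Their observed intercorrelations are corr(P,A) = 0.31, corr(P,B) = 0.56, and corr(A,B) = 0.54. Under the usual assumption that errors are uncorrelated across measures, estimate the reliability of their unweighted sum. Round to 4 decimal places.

0.8880

Var(P+A+B) = 9² + 12.8² + 11² + 2·[9·12.8·0.31 + 9·11·0.56 + 12.8·11·0.54] = 365.84 + 334.368 = 700.208.
Under uncorrelated errors the observed covariances equal the true-score covariances, so only the own-variance terms attenuate.
True-score variance = [9²·0.83 + 12.8²·0.79 + 11²·0.75] + 334.368 = 287.414 + 334.368 = 621.782.
Reliability = 621.782 / 700.208 = 0.8880.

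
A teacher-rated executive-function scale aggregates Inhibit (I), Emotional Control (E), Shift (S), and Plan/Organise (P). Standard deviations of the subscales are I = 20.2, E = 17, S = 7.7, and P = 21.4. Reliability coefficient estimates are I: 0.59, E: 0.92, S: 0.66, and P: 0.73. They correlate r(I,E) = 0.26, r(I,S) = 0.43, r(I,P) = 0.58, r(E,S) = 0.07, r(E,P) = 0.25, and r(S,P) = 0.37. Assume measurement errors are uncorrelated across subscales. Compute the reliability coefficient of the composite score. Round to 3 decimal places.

Var(I+E+S+P) = 20.2² + 17² + 7.7² + 21.4² + 2·[20.2·17·0.26 + 20.2·7.7·0.43 + 20.2·21.4·0.58 + 17·7.7·0.07 + 17·21.4·0.25 + 7.7·21.4·0.37] = 1214.29 + 1135.94 = 2350.23.
Because errors are independent across components, Cov(Tᵢ,Tⱼ) = Cov(Xᵢ,Xⱼ); the off-diagonal part of the true-score variance is the same as above.
True-score variance = [20.2²·0.59 + 17²·0.92 + 7.7²·0.66 + 21.4²·0.73] + 1135.94 = 880.066 + 1135.94 = 2016.01.
Reliability = 2016.01 / 2350.23 = 0.858.

0.858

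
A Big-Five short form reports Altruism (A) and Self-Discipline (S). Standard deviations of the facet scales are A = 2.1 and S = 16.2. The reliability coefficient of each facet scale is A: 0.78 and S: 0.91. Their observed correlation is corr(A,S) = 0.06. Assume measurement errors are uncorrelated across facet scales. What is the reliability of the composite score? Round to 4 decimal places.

0.9092

Var(A+S) = 2.1² + 16.2² + 2·[2.1·16.2·0.06] = 266.85 + 4.0824 = 270.932.
Under uncorrelated errors the observed covariances equal the true-score covariances, so only the own-variance terms attenuate.
True-score variance = [2.1²·0.78 + 16.2²·0.91] + 4.0824 = 242.26 + 4.0824 = 246.343.
Reliability = 246.343 / 270.932 = 0.9092.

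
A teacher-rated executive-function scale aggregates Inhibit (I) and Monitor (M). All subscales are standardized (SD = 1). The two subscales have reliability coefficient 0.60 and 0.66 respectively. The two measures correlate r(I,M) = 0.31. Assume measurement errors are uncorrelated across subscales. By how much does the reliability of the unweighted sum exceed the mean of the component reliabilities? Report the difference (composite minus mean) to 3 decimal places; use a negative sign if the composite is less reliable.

Var(sum) = 2 + 0.62 = 2.62; true-score variance = 1.26 + 0.62 = 1.88; composite reliability = 0.7176.
Mean component reliability = 0.6300.
Difference = 0.7176 − 0.6300 = 0.088.

0.088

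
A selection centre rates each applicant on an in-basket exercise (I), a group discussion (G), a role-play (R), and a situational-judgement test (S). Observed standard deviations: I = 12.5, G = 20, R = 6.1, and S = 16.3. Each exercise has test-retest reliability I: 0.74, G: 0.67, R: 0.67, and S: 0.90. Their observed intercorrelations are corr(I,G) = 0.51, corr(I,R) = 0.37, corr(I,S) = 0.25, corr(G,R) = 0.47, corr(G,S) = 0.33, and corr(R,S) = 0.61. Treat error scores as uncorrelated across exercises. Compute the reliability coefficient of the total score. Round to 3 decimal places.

Var(I+G+R+S) = 12.5² + 20² + 6.1² + 16.3² + 2·[12.5·20·0.51 + 12.5·6.1·0.37 + 12.5·16.3·0.25 + 20·6.1·0.47 + 20·16.3·0.33 + 6.1·16.3·0.61] = 859.15 + 864.445 = 1723.59.
Because errors are independent across components, Cov(Tᵢ,Tⱼ) = Cov(Xᵢ,Xⱼ); the off-diagonal part of the true-score variance is the same as above.
True-score variance = [12.5²·0.74 + 20²·0.67 + 6.1²·0.67 + 16.3²·0.90] + 864.445 = 647.677 + 864.445 = 1512.12.
Reliability = 1512.12 / 1723.59 = 0.877.

0.877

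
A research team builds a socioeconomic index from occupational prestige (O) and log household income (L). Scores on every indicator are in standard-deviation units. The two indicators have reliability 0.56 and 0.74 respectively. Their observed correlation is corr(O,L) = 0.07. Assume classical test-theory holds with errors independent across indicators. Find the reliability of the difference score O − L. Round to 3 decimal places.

Var(O−L) = 1 + 1 − 2·0.07 = 2 − 0.14 = 1.86.
With uncorrelated errors the cross-covariances are all true-score covariance, so they carry over unchanged; only the diagonal terms shrink to ρᵢσᵢ².
True-score variance = [0.56 + 0.74] − 0.14 = 1.3 − 0.14 = 1.16.
Reliability = 1.16 / 1.86 = 0.624.

0.624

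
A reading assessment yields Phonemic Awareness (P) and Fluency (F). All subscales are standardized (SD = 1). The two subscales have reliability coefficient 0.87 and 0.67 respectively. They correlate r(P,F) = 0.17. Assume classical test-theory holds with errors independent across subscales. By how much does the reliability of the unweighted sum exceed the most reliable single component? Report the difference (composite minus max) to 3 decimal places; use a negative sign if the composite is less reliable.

-0.067

Var(sum) = 2 + 0.34 = 2.34; true-score variance = 1.54 + 0.34 = 1.88; composite reliability = 0.8034.
Max component reliability = 0.8700.
Difference = 0.8034 − 0.8700 = -0.067.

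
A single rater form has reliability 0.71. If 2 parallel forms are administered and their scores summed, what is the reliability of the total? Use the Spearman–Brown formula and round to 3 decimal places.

0.830

ρ_k = kρ / (1 + (k−1)ρ) = 2·0.71 / (1 + 1·0.71) = 1.420 / 1.710 = 0.830.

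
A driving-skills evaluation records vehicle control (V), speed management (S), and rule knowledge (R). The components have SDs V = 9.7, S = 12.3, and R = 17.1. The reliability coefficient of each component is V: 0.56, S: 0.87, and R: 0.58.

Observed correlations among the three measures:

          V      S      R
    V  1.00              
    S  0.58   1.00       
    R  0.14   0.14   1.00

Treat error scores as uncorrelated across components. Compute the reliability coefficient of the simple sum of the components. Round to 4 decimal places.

Var(V+S+R) = 9.7² + 12.3² + 17.1² + 2·[9.7·12.3·0.58 + 9.7·17.1·0.14 + 12.3·17.1·0.14] = 537.79 + 243.736 = 781.526.
With uncorrelated errors the cross-covariances are all true-score covariance, so they carry over unchanged; only the diagonal terms shrink to ρᵢσᵢ².
True-score variance = [9.7²·0.56 + 12.3²·0.87 + 17.1²·0.58] + 243.736 = 353.911 + 243.736 = 597.646.
Reliability = 597.646 / 781.526 = 0.7647.

0.7647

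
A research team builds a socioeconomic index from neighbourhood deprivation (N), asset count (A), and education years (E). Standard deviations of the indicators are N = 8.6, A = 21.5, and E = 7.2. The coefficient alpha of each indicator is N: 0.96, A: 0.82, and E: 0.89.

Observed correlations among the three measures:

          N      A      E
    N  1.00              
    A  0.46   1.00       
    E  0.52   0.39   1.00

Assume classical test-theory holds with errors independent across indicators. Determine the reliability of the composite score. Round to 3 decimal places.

0.903

Var(N+A+E) = 8.6² + 21.5² + 7.2² + 2·[8.6·21.5·0.46 + 8.6·7.2·0.52 + 21.5·7.2·0.39] = 588.05 + 355.249 = 943.299.
With uncorrelated errors the cross-covariances are all true-score covariance, so they carry over unchanged; only the diagonal terms shrink to ρᵢσᵢ².
True-score variance = [8.6²·0.96 + 21.5²·0.82 + 7.2²·0.89] + 355.249 = 496.184 + 355.249 = 851.433.
Reliability = 851.433 / 943.299 = 0.903.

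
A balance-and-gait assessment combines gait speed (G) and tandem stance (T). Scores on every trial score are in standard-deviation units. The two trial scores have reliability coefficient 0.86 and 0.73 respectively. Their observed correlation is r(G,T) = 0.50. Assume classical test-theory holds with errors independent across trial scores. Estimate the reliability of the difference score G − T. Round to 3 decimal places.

0.590

Var(G−T) = 1 + 1 − 2·0.50 = 2 − 1 = 1.
Because errors are independent across components, Cov(Tᵢ,Tⱼ) = Cov(Xᵢ,Xⱼ); the off-diagonal part of the true-score variance is the same as above.
True-score variance = [0.86 + 0.73] − 1 = 1.59 − 1 = 0.59.
Reliability = 0.59 / 1 = 0.590.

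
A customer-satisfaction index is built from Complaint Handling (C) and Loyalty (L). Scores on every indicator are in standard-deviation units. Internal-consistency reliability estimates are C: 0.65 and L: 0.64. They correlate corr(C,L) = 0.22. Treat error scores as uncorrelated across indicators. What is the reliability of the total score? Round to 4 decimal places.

0.7090

Var(C+L) = 2 + 2·[0.22] = 2 + 0.44 = 2.44.
Because errors are independent across components, Cov(Tᵢ,Tⱼ) = Cov(Xᵢ,Xⱼ); the off-diagonal part of the true-score variance is the same as above.
True-score variance = [0.65 + 0.64] + 0.44 = 1.29 + 0.44 = 1.73.
Reliability = 1.73 / 2.44 = 0.7090.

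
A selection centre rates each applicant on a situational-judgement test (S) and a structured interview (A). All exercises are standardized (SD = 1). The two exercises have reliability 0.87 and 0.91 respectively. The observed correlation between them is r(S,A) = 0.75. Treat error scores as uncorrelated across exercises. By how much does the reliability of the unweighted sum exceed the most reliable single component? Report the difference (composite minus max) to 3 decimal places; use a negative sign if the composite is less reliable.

Var(sum) = 2 + 1.5 = 3.5; true-score variance = 1.78 + 1.5 = 3.28; composite reliability = 0.9371.
Max component reliability = 0.9100.
Difference = 0.9371 − 0.9100 = 0.027.

0.027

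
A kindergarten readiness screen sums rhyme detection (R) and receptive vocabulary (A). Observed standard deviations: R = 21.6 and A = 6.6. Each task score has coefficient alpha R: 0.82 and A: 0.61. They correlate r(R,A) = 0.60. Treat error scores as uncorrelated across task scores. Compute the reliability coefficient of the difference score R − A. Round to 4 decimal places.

0.7022

Var(R−A) = 21.6² + 6.6² − 2·21.6·6.6·0.60 = 510.12 − 171.072 = 339.048.
Under uncorrelated errors the observed covariances equal the true-score covariances, so only the own-variance terms attenuate.
True-score variance = [21.6²·0.82 + 6.6²·0.61] − 171.072 = 409.151 − 171.072 = 238.079.
Reliability = 238.079 / 339.048 = 0.7022.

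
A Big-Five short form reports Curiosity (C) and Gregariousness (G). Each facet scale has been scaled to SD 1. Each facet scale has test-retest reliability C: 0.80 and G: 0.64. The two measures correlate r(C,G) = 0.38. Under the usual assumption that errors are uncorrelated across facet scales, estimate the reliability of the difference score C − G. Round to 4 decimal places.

Var(C−G) = 1 + 1 − 2·0.38 = 2 − 0.76 = 1.24.
With uncorrelated errors the cross-covariances are all true-score covariance, so they carry over unchanged; only the diagonal terms shrink to ρᵢσᵢ².
True-score variance = [0.80 + 0.64] − 0.76 = 1.44 − 0.76 = 0.68.
Reliability = 0.68 / 1.24 = 0.5484.

0.5484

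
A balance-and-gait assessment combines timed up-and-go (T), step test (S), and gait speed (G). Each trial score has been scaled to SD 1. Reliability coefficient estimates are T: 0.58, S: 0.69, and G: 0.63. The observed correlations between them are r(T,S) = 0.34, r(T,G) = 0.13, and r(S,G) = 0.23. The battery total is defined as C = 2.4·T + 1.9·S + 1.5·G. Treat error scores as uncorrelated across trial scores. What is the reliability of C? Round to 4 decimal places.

Var(C) = 2.4² + 1.9² + 1.5² + 2·[4.56·0.34 + 3.6·0.13 + 2.85·0.23] = 11.62 + 5.3478 = 16.9678.
Because errors are independent across components, Cov(Tᵢ,Tⱼ) = Cov(Xᵢ,Xⱼ); the off-diagonal part of the true-score variance is the same as above.
True-score variance = [2.4²·0.58 + 1.9²·0.69 + 1.5²·0.63] + 5.3478 = 7.2492 + 5.3478 = 12.597.
Reliability = 12.597 / 16.9678 = 0.7424.

0.7424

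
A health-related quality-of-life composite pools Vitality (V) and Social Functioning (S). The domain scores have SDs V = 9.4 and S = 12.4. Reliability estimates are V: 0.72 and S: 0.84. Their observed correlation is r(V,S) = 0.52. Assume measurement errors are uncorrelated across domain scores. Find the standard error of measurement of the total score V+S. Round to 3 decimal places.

7.024

Var(total) = 242.12 + 121.222 = 363.342.
True-score variance = 192.778 + 121.222 = 314, so reliability = 0.8642.
Error variance = 363.342 − 314 = 49.3424; SEM = √49.3424 = 7.024.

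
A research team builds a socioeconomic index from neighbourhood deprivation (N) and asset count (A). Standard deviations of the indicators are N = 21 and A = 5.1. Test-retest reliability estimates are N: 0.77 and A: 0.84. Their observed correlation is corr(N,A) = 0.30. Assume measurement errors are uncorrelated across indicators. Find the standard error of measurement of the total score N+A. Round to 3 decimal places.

Var(total) = 467.01 + 64.26 = 531.27.
True-score variance = 361.418 + 64.26 = 425.678, so reliability = 0.8012.
Error variance = 531.27 − 425.678 = 105.592; SEM = √105.592 = 10.276.

10.276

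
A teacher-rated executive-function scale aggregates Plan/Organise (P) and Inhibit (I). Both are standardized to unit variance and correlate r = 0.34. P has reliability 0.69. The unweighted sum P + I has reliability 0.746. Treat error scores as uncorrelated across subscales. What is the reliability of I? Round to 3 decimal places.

0.629

Var(P+I) = 2 + 2·0.34 = 2.680.
True-score variance = ρ_P + ρ_I + 2·0.34, so 0.746 = (0.69 + ρ_I + 0.68) / 2.680.
ρ_I = 0.746·2.680 − 0.69 − 0.68 = 0.629.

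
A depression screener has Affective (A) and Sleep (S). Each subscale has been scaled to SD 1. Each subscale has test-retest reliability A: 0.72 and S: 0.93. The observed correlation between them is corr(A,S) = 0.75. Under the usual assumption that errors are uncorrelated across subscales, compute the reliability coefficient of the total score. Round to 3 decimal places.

Var(A+S) = 2 + 2·[0.75] = 2 + 1.5 = 3.5.
With uncorrelated errors the cross-covariances are all true-score covariance, so they carry over unchanged; only the diagonal terms shrink to ρᵢσᵢ².
True-score variance = [0.72 + 0.93] + 1.5 = 1.65 + 1.5 = 3.15.
Reliability = 3.15 / 3.5 = 0.900.

0.900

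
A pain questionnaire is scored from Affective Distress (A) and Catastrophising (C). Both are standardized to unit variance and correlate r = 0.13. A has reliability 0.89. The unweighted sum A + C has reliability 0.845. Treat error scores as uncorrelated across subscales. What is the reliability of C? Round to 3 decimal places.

Var(A+C) = 2 + 2·0.13 = 2.260.
True-score variance = ρ_A + ρ_C + 2·0.13, so 0.845 = (0.89 + ρ_C + 0.26) / 2.260.
ρ_C = 0.845·2.260 − 0.89 − 0.26 = 0.760.

0.760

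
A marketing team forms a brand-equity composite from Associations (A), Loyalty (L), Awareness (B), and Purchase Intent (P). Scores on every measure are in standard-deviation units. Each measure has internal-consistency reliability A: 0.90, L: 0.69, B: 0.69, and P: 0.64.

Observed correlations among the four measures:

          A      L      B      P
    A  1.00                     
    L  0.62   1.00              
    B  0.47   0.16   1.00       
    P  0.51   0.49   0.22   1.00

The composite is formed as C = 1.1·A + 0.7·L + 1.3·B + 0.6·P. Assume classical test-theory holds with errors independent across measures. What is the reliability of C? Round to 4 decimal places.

Var(C) = 1.1² + 0.7² + 1.3² + 0.6² + 2·[0.77·0.62 + 1.43·0.47 + 0.66·0.51 + 0.91·0.16 + 0.42·0.49 + 0.78·0.22] = 3.75 + 4.0182 = 7.7682.
Because errors are independent across components, Cov(Tᵢ,Tⱼ) = Cov(Xᵢ,Xⱼ); the off-diagonal part of the true-score variance is the same as above.
True-score variance = [1.1²·0.90 + 0.7²·0.69 + 1.3²·0.69 + 0.6²·0.64] + 4.0182 = 2.8236 + 4.0182 = 6.8418.
Reliability = 6.8418 / 7.7682 = 0.8807.

0.8807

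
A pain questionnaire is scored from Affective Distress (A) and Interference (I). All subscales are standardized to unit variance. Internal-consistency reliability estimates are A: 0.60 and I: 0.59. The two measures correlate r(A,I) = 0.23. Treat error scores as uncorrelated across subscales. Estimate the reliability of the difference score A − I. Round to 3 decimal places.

Var(A−I) = 1 + 1 − 2·0.23 = 2 − 0.46 = 1.54.
With uncorrelated errors the cross-covariances are all true-score covariance, so they carry over unchanged; only the diagonal terms shrink to ρᵢσᵢ².
True-score variance = [0.60 + 0.59] − 0.46 = 1.19 − 0.46 = 0.73.
Reliability = 0.73 / 1.54 = 0.474.

0.474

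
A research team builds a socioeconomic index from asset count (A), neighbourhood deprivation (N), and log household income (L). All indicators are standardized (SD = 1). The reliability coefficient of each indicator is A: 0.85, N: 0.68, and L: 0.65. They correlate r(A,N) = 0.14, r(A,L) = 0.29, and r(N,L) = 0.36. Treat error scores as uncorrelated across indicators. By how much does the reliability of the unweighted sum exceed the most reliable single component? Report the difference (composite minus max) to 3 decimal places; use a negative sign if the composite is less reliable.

Var(sum) = 3 + 1.58 = 4.58; true-score variance = 2.18 + 1.58 = 3.76; composite reliability = 0.8210.
Max component reliability = 0.8500.
Difference = 0.8210 − 0.8500 = -0.029.

-0.029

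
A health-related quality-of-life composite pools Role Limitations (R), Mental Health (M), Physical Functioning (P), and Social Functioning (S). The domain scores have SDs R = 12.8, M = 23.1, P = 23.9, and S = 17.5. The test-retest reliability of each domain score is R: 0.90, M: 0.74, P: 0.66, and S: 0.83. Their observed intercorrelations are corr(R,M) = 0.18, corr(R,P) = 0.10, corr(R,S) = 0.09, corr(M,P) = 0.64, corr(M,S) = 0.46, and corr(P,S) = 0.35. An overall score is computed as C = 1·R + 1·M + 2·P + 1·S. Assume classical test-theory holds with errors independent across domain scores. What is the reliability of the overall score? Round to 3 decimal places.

Var(C) = 12.8² + 23.1² + 2²·23.9² + 17.5² + 2·[12.8·23.1·0.18 + 2·12.8·23.9·0.10 + 12.8·17.5·0.09 + 2·23.1·23.9·0.64 + 23.1·17.5·0.46 + 2·23.9·17.5·0.35] = 3288.54 + 2639.94 = 5928.48.
With uncorrelated errors the cross-covariances are all true-score covariance, so they carry over unchanged; only the diagonal terms shrink to ρᵢσᵢ².
True-score variance = [12.8²·0.90 + 23.1²·0.74 + 2²·23.9²·0.66 + 17.5²·0.83] + 2639.94 = 2304.51 + 2639.94 = 4944.45.
Reliability = 4944.45 / 5928.48 = 0.834.

0.834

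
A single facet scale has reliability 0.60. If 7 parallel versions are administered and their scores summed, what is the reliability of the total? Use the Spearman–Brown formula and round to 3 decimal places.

0.913

ρ_k = kρ / (1 + (k−1)ρ) = 7·0.60 / (1 + 6·0.60) = 4.200 / 4.600 = 0.913.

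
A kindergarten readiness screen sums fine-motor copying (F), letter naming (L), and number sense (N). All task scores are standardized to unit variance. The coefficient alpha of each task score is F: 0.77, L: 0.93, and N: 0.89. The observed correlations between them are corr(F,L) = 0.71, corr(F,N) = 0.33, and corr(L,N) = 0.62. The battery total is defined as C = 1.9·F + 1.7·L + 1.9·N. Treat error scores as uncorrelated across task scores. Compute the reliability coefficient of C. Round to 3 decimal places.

Var(C) = 1.9² + 1.7² + 1.9² + 2·[3.23·0.71 + 3.61·0.33 + 3.23·0.62] = 10.11 + 10.9744 = 21.0844.
With uncorrelated errors the cross-covariances are all true-score covariance, so they carry over unchanged; only the diagonal terms shrink to ρᵢσᵢ².
True-score variance = [1.9²·0.77 + 1.7²·0.93 + 1.9²·0.89] + 10.9744 = 8.6803 + 10.9744 = 19.6547.
Reliability = 19.6547 / 21.0844 = 0.932.

0.932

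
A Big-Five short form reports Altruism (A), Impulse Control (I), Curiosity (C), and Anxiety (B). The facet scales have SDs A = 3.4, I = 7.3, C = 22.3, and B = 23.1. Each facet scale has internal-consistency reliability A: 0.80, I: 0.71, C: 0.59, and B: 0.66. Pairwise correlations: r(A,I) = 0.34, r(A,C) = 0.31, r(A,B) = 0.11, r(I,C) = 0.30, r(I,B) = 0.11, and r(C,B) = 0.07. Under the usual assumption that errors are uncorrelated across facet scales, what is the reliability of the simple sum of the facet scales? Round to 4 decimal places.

0.7087

Var(A+I+C+B) = 3.4² + 7.3² + 22.3² + 23.1² + 2·[3.4·7.3·0.34 + 3.4·22.3·0.31 + 3.4·23.1·0.11 + 7.3·22.3·0.30 + 7.3·23.1·0.11 + 22.3·23.1·0.07] = 1095.75 + 288.056 = 1383.81.
Because errors are independent across components, Cov(Tᵢ,Tⱼ) = Cov(Xᵢ,Xⱼ); the off-diagonal part of the true-score variance is the same as above.
True-score variance = [3.4²·0.80 + 7.3²·0.71 + 22.3²·0.59 + 23.1²·0.66] + 288.056 = 692.668 + 288.056 = 980.723.
Reliability = 980.723 / 1383.81 = 0.7087.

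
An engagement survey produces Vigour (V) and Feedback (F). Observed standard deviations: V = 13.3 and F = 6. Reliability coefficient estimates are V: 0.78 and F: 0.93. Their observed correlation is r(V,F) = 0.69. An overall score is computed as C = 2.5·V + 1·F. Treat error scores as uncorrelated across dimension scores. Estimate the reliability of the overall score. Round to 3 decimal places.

Var(C) = 2.5²·13.3² + 6² + 2·[2.5·13.3·6·0.69] = 1141.56 + 275.31 = 1416.87.
Under uncorrelated errors the observed covariances equal the true-score covariances, so only the own-variance terms attenuate.
True-score variance = [2.5²·13.3²·0.78 + 6²·0.93] + 275.31 = 895.819 + 275.31 = 1171.13.
Reliability = 1171.13 / 1416.87 = 0.827.

0.827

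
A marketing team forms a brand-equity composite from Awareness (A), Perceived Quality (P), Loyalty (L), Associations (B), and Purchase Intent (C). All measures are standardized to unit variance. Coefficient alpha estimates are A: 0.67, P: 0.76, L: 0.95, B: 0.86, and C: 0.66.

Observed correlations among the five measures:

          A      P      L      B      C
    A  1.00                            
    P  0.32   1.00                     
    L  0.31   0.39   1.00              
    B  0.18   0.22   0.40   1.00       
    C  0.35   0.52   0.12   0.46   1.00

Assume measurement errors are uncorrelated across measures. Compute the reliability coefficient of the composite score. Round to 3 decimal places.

0.905

Var(A+P+L+B+C) = 5 + 2·[0.32 + 0.31 + 0.18 + 0.35 + 0.39 + 0.22 + 0.52 + 0.40 + 0.12 + 0.46] = 5 + 6.54 = 11.54.
With uncorrelated errors the cross-covariances are all true-score covariance, so they carry over unchanged; only the diagonal terms shrink to ρᵢσᵢ².
True-score variance = [0.67 + 0.76 + 0.95 + 0.86 + 0.66] + 6.54 = 3.9 + 6.54 = 10.44.
Reliability = 10.44 / 11.54 = 0.905.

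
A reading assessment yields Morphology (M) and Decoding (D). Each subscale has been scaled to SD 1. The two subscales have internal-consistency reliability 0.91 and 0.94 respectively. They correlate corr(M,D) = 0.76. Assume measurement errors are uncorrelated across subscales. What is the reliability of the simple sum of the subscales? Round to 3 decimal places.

Var(M+D) = 2 + 2·[0.76] = 2 + 1.52 = 3.52.
With uncorrelated errors the cross-covariances are all true-score covariance, so they carry over unchanged; only the diagonal terms shrink to ρᵢσᵢ².
True-score variance = [0.91 + 0.94] + 1.52 = 1.85 + 1.52 = 3.37.
Reliability = 3.37 / 3.52 = 0.957.

0.957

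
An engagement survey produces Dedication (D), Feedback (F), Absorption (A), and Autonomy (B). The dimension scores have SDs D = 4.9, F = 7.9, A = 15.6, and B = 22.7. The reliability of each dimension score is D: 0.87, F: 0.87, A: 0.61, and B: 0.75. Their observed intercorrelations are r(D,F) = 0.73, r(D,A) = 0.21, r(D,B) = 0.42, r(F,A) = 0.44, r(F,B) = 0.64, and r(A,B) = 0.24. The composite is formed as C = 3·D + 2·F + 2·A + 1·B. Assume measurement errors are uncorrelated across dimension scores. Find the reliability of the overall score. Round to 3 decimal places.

0.858

Var(C) = 3²·4.9² + 2²·7.9² + 2²·15.6² + 22.7² + 2·[6·4.9·7.9·0.73 + 6·4.9·15.6·0.21 + 3·4.9·22.7·0.42 + 4·7.9·15.6·0.44 + 2·7.9·22.7·0.64 + 2·15.6·22.7·0.24] = 1954.46 + 2044.87 = 3999.33.
Because errors are independent across components, Cov(Tᵢ,Tⱼ) = Cov(Xᵢ,Xⱼ); the off-diagonal part of the true-score variance is the same as above.
True-score variance = [3²·4.9²·0.87 + 2²·7.9²·0.87 + 2²·15.6²·0.61 + 22.7²·0.75] + 2044.87 = 1385.45 + 2044.87 = 3430.32.
Reliability = 3430.32 / 3999.33 = 0.858.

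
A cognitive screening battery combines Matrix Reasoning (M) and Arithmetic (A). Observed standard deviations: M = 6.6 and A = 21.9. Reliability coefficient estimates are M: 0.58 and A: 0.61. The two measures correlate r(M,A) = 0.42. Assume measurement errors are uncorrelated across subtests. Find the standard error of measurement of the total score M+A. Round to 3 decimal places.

Var(total) = 523.17 + 121.414 = 644.584.
True-score variance = 317.827 + 121.414 = 439.24, so reliability = 0.6814.
Error variance = 644.584 − 439.24 = 205.343; SEM = √205.343 = 14.330.

14.330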